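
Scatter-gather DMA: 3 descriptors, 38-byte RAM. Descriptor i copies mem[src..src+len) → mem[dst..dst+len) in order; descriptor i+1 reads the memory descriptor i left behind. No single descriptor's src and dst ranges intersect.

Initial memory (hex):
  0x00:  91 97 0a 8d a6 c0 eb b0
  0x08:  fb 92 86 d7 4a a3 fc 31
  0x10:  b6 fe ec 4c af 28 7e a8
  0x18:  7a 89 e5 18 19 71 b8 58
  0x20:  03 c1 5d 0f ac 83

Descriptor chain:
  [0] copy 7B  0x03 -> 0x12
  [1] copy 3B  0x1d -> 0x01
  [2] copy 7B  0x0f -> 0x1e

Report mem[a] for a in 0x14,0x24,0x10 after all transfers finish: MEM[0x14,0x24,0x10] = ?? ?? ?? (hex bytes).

D0: mem[0x12..0x18] <- [8d a6 c0 eb b0 fb 92]
D1: mem[0x01..0x03] <- [71 b8 58]
D2: mem[0x1e..0x24] <- [31 b6 fe 8d a6 c0 eb]
query mem[0x14]=0xc0, mem[0x24]=0xeb, mem[0x10]=0xb6

MEM[0x14,0x24,0x10] = c0 eb b6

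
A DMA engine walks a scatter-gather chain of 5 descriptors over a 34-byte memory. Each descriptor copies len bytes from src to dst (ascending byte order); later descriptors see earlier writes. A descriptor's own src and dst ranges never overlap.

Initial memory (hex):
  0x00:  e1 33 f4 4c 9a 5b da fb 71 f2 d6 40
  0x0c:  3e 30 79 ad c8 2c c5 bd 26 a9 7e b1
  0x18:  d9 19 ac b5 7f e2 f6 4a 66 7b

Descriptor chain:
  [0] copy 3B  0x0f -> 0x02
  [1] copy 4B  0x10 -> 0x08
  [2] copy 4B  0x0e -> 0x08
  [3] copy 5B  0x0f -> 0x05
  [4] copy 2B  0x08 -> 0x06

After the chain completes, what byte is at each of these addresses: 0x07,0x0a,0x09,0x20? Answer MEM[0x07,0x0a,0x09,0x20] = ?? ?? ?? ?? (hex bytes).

MEM[0x07,0x0a,0x09,0x20] = bd c8 bd 66

[0] 0x0f->0x02 len=3 : ad c8 2c
[1] 0x10->0x08 len=4 : c8 2c c5 bd
[2] 0x0e->0x08 len=4 : 79 ad c8 2c
[3] 0x0f->0x05 len=5 : ad c8 2c c5 bd
[4] 0x08->0x06 len=2 : c5 bd
query mem[0x07]=0xbd, mem[0x0a]=0xc8, mem[0x09]=0xbd, mem[0x20]=0x66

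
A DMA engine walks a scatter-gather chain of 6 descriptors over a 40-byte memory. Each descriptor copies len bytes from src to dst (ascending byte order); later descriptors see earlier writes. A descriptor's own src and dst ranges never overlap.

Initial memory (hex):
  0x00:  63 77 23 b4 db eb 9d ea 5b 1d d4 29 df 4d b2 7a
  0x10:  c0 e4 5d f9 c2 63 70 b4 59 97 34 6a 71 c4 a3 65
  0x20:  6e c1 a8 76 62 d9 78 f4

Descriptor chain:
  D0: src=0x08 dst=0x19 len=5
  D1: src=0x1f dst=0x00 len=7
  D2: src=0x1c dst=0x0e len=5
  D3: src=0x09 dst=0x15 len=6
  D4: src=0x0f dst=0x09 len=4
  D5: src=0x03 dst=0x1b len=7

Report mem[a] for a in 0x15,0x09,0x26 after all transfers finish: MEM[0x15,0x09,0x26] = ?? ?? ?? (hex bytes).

MEM[0x15,0x09,0x26] = 1d df 78

D0: mem[0x19..0x1d] <- [5b 1d d4 29 df]
D1: mem[0x00..0x06] <- [65 6e c1 a8 76 62 d9]
D2: mem[0x0e..0x12] <- [29 df a3 65 6e]
D3: mem[0x15..0x1a] <- [1d d4 29 df 4d 29]
D4: mem[0x09..0x0c] <- [df a3 65 6e]
D5: mem[0x1b..0x21] <- [a8 76 62 d9 ea 5b df]
query mem[0x15]=0x1d, mem[0x09]=0xdf, mem[0x26]=0x78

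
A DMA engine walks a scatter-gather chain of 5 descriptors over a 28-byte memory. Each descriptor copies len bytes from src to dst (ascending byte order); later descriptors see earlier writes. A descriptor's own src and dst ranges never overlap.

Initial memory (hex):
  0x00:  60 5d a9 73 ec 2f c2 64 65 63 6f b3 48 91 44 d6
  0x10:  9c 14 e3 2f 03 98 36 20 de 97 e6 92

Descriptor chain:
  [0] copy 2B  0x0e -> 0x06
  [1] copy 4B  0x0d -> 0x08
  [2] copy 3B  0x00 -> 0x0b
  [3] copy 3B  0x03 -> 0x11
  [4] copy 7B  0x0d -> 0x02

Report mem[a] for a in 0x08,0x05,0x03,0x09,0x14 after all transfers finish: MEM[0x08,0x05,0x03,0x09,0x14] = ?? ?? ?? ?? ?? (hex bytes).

MEM[0x08,0x05,0x03,0x09,0x14] = 2f 9c 44 44 03

D0: mem[0x06..0x07] <- [44 d6]
D1: mem[0x08..0x0b] <- [91 44 d6 9c]
D2: mem[0x0b..0x0d] <- [60 5d a9]
D3: mem[0x11..0x13] <- [73 ec 2f]
D4: mem[0x02..0x08] <- [a9 44 d6 9c 73 ec 2f]
query mem[0x08]=0x2f, mem[0x05]=0x9c, mem[0x03]=0x44, mem[0x09]=0x44, mem[0x14]=0x03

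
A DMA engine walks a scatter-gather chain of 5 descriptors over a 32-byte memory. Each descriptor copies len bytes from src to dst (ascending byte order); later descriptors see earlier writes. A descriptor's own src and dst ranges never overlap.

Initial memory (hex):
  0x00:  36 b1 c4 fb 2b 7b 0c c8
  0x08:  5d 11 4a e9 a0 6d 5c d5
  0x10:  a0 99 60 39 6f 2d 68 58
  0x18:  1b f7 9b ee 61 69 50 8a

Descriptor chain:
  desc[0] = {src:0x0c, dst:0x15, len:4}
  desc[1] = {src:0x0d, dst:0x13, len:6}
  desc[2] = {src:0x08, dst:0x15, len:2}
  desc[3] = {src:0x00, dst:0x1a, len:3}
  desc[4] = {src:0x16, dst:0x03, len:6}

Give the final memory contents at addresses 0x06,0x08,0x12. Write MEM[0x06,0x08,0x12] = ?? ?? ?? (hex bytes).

[0] 0x0c->0x15 len=4 : a0 6d 5c d5
[1] 0x0d->0x13 len=6 : 6d 5c d5 a0 99 60
[2] 0x08->0x15 len=2 : 5d 11
[3] 0x00->0x1a len=3 : 36 b1 c4
[4] 0x16->0x03 len=6 : 11 99 60 f7 36 b1
query mem[0x06]=0xf7, mem[0x08]=0xb1, mem[0x12]=0x60

MEM[0x06,0x08,0x12] = f7 b1 60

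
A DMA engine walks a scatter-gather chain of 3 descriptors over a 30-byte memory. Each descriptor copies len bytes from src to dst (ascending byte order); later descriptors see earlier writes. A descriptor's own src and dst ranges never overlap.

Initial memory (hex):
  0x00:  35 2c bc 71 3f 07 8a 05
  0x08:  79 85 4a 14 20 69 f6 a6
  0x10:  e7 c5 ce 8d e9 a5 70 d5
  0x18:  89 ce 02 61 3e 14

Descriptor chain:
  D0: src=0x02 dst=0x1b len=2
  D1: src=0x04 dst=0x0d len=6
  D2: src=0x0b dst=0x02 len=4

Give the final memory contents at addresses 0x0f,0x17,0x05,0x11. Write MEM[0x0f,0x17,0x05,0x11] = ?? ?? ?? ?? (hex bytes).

[0] 0x02->0x1b len=2 : bc 71
[1] 0x04->0x0d len=6 : 3f 07 8a 05 79 85
[2] 0x0b->0x02 len=4 : 14 20 3f 07
query mem[0x0f]=0x8a, mem[0x17]=0xd5, mem[0x05]=0x07, mem[0x11]=0x79

MEM[0x0f,0x17,0x05,0x11] = 8a d5 07 79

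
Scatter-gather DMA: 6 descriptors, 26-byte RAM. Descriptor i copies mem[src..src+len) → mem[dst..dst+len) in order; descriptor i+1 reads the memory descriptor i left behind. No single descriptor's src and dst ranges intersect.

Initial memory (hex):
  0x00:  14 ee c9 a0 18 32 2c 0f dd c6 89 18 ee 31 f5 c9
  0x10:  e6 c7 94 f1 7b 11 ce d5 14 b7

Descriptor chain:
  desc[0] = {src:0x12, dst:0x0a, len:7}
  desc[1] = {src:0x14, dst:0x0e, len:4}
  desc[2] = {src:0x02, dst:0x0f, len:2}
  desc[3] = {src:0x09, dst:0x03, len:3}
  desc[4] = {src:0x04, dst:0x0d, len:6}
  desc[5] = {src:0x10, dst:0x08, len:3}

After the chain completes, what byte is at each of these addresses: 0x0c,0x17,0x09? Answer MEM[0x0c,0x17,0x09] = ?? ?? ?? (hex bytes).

MEM[0x0c,0x17,0x09] = 7b d5 dd

[0] 0x12->0x0a len=7 : 94 f1 7b 11 ce d5 14
[1] 0x14->0x0e len=4 : 7b 11 ce d5
[2] 0x02->0x0f len=2 : c9 a0
[3] 0x09->0x03 len=3 : c6 94 f1
[4] 0x04->0x0d len=6 : 94 f1 2c 0f dd c6
[5] 0x10->0x08 len=3 : 0f dd c6
query mem[0x0c]=0x7b, mem[0x17]=0xd5, mem[0x09]=0xdd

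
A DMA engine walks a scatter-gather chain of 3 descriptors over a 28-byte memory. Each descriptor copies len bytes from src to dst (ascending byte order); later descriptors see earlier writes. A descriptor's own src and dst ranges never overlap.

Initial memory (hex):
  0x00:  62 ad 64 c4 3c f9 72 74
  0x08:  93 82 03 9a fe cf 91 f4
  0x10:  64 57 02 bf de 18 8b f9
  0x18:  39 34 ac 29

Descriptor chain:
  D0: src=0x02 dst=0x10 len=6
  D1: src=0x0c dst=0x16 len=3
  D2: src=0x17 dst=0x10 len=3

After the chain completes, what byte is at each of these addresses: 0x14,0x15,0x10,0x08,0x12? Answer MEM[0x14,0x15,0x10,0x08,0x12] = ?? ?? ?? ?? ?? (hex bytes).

  after D0: wrote 6B at 0x10 = 64c43cf97274
  after D1: wrote 3B at 0x16 = fecf91
  after D2: wrote 3B at 0x10 = cf9134
query mem[0x14]=0x72, mem[0x15]=0x74, mem[0x10]=0xcf, mem[0x08]=0x93, mem[0x12]=0x34

MEM[0x14,0x15,0x10,0x08,0x12] = 72 74 cf 93 34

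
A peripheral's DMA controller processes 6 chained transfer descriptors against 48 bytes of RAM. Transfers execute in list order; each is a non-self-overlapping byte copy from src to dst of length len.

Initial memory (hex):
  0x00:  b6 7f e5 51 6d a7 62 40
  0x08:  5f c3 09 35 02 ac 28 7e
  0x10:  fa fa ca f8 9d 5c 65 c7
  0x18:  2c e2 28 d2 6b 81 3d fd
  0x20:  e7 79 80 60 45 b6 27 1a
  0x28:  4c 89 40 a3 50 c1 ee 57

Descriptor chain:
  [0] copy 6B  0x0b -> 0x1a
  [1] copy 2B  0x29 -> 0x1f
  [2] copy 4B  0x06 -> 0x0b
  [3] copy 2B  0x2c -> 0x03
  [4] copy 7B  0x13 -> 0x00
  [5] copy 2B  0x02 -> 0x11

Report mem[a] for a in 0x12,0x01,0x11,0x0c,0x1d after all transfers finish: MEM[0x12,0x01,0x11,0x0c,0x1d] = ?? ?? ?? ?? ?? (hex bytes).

  after D0: wrote 6B at 0x1a = 3502ac287efa
  after D1: wrote 2B at 0x1f = 8940
  after D2: wrote 4B at 0x0b = 62405fc3
  after D3: wrote 2B at 0x03 = 50c1
  after D4: wrote 7B at 0x00 = f89d5c65c72ce2
  after D5: wrote 2B at 0x11 = 5c65
query mem[0x12]=0x65, mem[0x01]=0x9d, mem[0x11]=0x5c, mem[0x0c]=0x40, mem[0x1d]=0x28

MEM[0x12,0x01,0x11,0x0c,0x1d] = 65 9d 5c 40 28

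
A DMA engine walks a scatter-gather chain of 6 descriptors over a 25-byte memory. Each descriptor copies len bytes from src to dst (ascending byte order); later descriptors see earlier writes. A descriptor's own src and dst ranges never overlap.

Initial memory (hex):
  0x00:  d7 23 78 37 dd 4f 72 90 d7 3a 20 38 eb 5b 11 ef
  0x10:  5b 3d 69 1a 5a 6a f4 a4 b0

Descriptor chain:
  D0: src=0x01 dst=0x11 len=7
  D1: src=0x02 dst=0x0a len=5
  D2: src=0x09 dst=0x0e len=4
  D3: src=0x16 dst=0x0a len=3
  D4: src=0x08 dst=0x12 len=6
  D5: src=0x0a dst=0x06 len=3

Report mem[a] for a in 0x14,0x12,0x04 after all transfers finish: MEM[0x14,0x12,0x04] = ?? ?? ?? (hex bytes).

D0: mem[0x11..0x17] <- [23 78 37 dd 4f 72 90]
D1: mem[0x0a..0x0e] <- [78 37 dd 4f 72]
D2: mem[0x0e..0x11] <- [3a 78 37 dd]
D3: mem[0x0a..0x0c] <- [72 90 b0]
D4: mem[0x12..0x17] <- [d7 3a 72 90 b0 4f]
D5: mem[0x06..0x08] <- [72 90 b0]
query mem[0x14]=0x72, mem[0x12]=0xd7, mem[0x04]=0xdd

MEM[0x14,0x12,0x04] = 72 d7 dd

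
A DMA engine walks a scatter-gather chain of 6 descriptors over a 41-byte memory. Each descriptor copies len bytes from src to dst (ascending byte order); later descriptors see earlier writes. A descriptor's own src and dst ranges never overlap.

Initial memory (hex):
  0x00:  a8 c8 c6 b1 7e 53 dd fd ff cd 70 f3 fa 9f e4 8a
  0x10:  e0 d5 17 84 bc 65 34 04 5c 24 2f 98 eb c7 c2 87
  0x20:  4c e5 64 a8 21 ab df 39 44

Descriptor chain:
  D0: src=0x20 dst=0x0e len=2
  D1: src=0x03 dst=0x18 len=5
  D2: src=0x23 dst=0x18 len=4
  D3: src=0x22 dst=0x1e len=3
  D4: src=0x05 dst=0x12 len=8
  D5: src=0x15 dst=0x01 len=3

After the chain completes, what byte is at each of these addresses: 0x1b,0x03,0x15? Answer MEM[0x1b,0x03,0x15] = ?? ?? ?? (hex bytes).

MEM[0x1b,0x03,0x15] = df 70 ff

D0: mem[0x0e..0x0f] <- [4c e5]
D1: mem[0x18..0x1c] <- [b1 7e 53 dd fd]
D2: mem[0x18..0x1b] <- [a8 21 ab df]
D3: mem[0x1e..0x20] <- [64 a8 21]
D4: mem[0x12..0x19] <- [53 dd fd ff cd 70 f3 fa]
D5: mem[0x01..0x03] <- [ff cd 70]
query mem[0x1b]=0xdf, mem[0x03]=0x70, mem[0x15]=0xff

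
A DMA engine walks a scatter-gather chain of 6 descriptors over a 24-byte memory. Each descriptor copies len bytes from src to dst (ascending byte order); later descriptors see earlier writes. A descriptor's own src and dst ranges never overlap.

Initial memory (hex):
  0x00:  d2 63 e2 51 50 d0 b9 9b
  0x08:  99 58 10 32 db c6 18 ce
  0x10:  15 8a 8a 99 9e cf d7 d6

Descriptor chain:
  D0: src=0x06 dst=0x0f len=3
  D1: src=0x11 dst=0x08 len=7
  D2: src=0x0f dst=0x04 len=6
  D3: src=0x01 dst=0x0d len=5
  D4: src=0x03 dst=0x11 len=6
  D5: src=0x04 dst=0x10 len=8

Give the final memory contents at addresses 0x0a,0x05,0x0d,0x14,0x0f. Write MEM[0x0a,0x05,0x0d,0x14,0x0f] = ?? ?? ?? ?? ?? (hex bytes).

MEM[0x0a,0x05,0x0d,0x14,0x0f] = 99 9b 63 99 51

  after D0: wrote 3B at 0x0f = b99b99
  after D1: wrote 7B at 0x08 = 998a999ecfd7d6
  after D2: wrote 6B at 0x04 = b99b998a999e
  after D3: wrote 5B at 0x0d = 63e251b99b
  after D4: wrote 6B at 0x11 = 51b99b998a99
  after D5: wrote 8B at 0x10 = b99b998a999e999e
query mem[0x0a]=0x99, mem[0x05]=0x9b, mem[0x0d]=0x63, mem[0x14]=0x99, mem[0x0f]=0x51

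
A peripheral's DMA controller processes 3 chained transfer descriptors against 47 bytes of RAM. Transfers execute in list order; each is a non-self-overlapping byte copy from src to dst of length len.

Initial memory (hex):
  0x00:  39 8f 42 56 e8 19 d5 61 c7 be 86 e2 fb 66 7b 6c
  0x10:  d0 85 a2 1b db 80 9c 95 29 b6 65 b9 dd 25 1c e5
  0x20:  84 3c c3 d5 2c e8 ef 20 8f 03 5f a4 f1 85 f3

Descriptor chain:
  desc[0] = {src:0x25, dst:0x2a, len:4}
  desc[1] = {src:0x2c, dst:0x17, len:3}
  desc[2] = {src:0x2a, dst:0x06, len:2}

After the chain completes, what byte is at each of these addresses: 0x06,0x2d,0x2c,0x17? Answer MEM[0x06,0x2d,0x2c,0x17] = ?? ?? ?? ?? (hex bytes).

[0] 0x25->0x2a len=4 : e8 ef 20 8f
[1] 0x2c->0x17 len=3 : 20 8f f3
[2] 0x2a->0x06 len=2 : e8 ef
query mem[0x06]=0xe8, mem[0x2d]=0x8f, mem[0x2c]=0x20, mem[0x17]=0x20

MEM[0x06,0x2d,0x2c,0x17] = e8 8f 20 20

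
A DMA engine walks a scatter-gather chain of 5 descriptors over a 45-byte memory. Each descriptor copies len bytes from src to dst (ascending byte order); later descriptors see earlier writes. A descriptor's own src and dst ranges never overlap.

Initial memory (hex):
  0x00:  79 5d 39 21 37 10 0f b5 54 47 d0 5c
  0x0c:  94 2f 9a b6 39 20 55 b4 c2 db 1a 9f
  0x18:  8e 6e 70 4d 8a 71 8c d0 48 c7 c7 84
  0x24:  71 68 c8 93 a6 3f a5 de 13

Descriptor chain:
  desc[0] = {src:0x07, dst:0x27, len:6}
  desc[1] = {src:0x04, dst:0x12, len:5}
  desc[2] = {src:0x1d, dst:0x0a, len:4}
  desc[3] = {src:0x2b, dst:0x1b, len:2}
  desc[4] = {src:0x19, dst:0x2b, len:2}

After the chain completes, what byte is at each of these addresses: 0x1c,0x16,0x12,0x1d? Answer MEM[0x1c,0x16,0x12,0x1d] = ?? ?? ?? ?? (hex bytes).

#0 dst[0x27+6] := {0xb5,0x54,0x47,0xd0,0x5c,0x94}
#1 dst[0x12+5] := {0x37,0x10,0x0f,0xb5,0x54}
#2 dst[0x0a+4] := {0x71,0x8c,0xd0,0x48}
#3 dst[0x1b+2] := {0x5c,0x94}
#4 dst[0x2b+2] := {0x6e,0x70}
query mem[0x1c]=0x94, mem[0x16]=0x54, mem[0x12]=0x37, mem[0x1d]=0x71

MEM[0x1c,0x16,0x12,0x1d] = 94 54 37 71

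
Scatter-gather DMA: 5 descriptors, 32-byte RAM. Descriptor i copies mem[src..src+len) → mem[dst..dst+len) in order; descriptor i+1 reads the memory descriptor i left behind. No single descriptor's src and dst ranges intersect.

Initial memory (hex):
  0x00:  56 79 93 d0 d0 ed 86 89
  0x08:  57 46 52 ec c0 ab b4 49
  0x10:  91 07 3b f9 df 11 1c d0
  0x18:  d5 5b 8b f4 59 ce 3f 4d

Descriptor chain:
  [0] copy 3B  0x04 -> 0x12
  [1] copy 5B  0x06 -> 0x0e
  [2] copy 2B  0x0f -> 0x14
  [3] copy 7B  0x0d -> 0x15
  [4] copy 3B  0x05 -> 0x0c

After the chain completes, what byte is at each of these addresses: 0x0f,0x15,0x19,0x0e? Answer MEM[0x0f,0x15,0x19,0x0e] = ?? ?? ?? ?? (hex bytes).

[0] 0x04->0x12 len=3 : d0 ed 86
[1] 0x06->0x0e len=5 : 86 89 57 46 52
[2] 0x0f->0x14 len=2 : 89 57
[3] 0x0d->0x15 len=7 : ab 86 89 57 46 52 ed
[4] 0x05->0x0c len=3 : ed 86 89
query mem[0x0f]=0x89, mem[0x15]=0xab, mem[0x19]=0x46, mem[0x0e]=0x89

MEM[0x0f,0x15,0x19,0x0e] = 89 ab 46 89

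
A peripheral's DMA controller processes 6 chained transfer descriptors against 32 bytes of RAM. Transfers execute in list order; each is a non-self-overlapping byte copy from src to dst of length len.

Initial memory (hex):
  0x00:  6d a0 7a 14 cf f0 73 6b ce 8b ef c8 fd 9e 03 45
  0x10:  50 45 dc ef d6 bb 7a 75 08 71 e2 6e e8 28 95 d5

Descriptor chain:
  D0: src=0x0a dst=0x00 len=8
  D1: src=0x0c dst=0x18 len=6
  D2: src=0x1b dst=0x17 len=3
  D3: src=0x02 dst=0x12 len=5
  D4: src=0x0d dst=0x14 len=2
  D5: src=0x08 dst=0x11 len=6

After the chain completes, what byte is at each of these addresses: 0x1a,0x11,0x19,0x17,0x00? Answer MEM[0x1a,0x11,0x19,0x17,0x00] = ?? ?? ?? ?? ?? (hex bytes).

  after D0: wrote 8B at 0x00 = efc8fd9e03455045
  after D1: wrote 6B at 0x18 = fd9e03455045
  after D2: wrote 3B at 0x17 = 455045
  after D3: wrote 5B at 0x12 = fd9e034550
  after D4: wrote 2B at 0x14 = 9e03
  after D5: wrote 6B at 0x11 = ce8befc8fd9e
query mem[0x1a]=0x03, mem[0x11]=0xce, mem[0x19]=0x45, mem[0x17]=0x45, mem[0x00]=0xef

MEM[0x1a,0x11,0x19,0x17,0x00] = 03 ce 45 45 ef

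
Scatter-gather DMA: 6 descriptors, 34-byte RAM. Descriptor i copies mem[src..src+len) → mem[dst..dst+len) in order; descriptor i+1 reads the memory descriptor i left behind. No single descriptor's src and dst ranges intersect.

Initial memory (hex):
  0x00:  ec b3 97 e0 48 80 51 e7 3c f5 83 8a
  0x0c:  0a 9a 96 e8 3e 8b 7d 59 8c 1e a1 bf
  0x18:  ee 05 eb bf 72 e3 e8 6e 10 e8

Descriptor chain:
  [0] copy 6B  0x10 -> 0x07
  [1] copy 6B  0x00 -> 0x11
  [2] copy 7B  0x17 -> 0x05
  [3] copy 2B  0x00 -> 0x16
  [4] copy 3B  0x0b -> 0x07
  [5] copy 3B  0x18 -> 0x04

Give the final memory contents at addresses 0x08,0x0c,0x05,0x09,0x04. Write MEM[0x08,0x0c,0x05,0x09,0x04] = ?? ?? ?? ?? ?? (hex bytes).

MEM[0x08,0x0c,0x05,0x09,0x04] = 1e 1e 05 9a ee

[0] 0x10->0x07 len=6 : 3e 8b 7d 59 8c 1e
[1] 0x00->0x11 len=6 : ec b3 97 e0 48 80
[2] 0x17->0x05 len=7 : bf ee 05 eb bf 72 e3
[3] 0x00->0x16 len=2 : ec b3
[4] 0x0b->0x07 len=3 : e3 1e 9a
[5] 0x18->0x04 len=3 : ee 05 eb
query mem[0x08]=0x1e, mem[0x0c]=0x1e, mem[0x05]=0x05, mem[0x09]=0x9a, mem[0x04]=0xee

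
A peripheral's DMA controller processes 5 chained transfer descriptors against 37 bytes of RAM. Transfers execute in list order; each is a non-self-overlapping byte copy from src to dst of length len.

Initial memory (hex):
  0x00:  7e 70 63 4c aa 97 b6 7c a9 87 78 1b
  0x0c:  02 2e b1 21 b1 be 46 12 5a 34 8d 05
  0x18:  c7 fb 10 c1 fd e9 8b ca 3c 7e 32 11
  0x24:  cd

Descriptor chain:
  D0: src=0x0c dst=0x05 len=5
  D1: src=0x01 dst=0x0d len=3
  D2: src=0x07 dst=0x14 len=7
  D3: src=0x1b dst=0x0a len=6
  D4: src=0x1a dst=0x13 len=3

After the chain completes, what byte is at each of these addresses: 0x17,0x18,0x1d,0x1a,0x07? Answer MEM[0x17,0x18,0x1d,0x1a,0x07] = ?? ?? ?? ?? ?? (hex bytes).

[0] 0x0c->0x05 len=5 : 02 2e b1 21 b1
[1] 0x01->0x0d len=3 : 70 63 4c
[2] 0x07->0x14 len=7 : b1 21 b1 78 1b 02 70
[3] 0x1b->0x0a len=6 : c1 fd e9 8b ca 3c
[4] 0x1a->0x13 len=3 : 70 c1 fd
query mem[0x17]=0x78, mem[0x18]=0x1b, mem[0x1d]=0xe9, mem[0x1a]=0x70, mem[0x07]=0xb1

MEM[0x17,0x18,0x1d,0x1a,0x07] = 78 1b e9 70 b1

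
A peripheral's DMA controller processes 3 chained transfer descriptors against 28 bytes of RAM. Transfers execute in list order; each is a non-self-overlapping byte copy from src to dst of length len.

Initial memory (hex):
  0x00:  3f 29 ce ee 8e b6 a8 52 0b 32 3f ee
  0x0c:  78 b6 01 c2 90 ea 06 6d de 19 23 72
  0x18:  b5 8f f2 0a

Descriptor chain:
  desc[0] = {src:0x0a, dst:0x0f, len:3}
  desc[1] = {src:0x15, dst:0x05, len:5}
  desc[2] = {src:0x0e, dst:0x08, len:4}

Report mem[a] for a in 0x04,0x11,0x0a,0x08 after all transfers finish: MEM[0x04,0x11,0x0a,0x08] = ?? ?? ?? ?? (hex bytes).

#0 dst[0x0f+3] := {0x3f,0xee,0x78}
#1 dst[0x05+5] := {0x19,0x23,0x72,0xb5,0x8f}
#2 dst[0x08+4] := {0x01,0x3f,0xee,0x78}
query mem[0x04]=0x8e, mem[0x11]=0x78, mem[0x0a]=0xee, mem[0x08]=0x01

MEM[0x04,0x11,0x0a,0x08] = 8e 78 ee 01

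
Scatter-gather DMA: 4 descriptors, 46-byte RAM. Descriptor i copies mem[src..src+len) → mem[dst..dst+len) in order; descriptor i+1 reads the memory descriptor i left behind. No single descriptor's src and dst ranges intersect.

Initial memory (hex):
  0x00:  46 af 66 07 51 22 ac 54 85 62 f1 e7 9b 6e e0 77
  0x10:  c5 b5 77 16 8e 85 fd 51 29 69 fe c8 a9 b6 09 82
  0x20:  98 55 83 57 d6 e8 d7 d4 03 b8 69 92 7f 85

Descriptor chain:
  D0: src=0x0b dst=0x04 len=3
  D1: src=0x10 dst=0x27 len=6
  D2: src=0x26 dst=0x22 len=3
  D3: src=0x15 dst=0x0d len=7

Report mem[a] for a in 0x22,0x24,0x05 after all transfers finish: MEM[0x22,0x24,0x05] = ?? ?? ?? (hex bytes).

MEM[0x22,0x24,0x05] = d7 b5 9b

#0 dst[0x04+3] := {0xe7,0x9b,0x6e}
#1 dst[0x27+6] := {0xc5,0xb5,0x77,0x16,0x8e,0x85}
#2 dst[0x22+3] := {0xd7,0xc5,0xb5}
#3 dst[0x0d+7] := {0x85,0xfd,0x51,0x29,0x69,0xfe,0xc8}
query mem[0x22]=0xd7, mem[0x24]=0xb5, mem[0x05]=0x9b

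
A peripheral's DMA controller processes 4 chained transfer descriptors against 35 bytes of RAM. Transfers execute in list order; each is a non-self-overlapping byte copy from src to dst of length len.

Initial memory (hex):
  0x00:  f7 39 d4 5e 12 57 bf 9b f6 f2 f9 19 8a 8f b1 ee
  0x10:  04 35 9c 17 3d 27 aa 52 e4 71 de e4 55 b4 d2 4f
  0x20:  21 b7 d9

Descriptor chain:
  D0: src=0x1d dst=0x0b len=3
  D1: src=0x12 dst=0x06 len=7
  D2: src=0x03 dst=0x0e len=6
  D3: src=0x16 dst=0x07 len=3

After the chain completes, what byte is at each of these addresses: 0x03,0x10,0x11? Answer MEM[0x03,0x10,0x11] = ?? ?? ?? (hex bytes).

  after D0: wrote 3B at 0x0b = b4d24f
  after D1: wrote 7B at 0x06 = 9c173d27aa52e4
  after D2: wrote 6B at 0x0e = 5e12579c173d
  after D3: wrote 3B at 0x07 = aa52e4
query mem[0x03]=0x5e, mem[0x10]=0x57, mem[0x11]=0x9c

MEM[0x03,0x10,0x11] = 5e 57 9c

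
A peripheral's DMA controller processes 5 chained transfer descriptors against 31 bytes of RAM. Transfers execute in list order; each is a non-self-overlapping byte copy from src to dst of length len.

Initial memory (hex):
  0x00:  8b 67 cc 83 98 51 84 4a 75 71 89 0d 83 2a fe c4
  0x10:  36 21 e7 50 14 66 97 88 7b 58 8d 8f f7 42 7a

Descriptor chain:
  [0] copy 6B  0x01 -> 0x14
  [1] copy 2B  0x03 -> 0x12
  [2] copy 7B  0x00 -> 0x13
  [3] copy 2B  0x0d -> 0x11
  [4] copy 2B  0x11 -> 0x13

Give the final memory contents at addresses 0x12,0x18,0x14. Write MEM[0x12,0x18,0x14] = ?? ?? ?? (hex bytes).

MEM[0x12,0x18,0x14] = fe 51 fe

#0 dst[0x14+6] := {0x67,0xcc,0x83,0x98,0x51,0x84}
#1 dst[0x12+2] := {0x83,0x98}
#2 dst[0x13+7] := {0x8b,0x67,0xcc,0x83,0x98,0x51,0x84}
#3 dst[0x11+2] := {0x2a,0xfe}
#4 dst[0x13+2] := {0x2a,0xfe}
query mem[0x12]=0xfe, mem[0x18]=0x51, mem[0x14]=0xfe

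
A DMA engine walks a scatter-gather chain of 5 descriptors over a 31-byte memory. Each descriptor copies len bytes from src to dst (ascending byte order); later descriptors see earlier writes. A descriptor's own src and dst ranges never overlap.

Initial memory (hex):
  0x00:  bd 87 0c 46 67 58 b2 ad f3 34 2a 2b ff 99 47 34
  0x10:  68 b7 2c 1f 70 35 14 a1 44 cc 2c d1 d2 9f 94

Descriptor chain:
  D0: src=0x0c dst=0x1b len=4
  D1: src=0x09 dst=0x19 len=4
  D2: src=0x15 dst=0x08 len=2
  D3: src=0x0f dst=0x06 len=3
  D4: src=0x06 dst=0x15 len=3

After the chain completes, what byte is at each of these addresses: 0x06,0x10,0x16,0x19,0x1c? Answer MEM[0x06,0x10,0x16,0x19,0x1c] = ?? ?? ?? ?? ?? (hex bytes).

MEM[0x06,0x10,0x16,0x19,0x1c] = 34 68 68 34 ff

#0 dst[0x1b+4] := {0xff,0x99,0x47,0x34}
#1 dst[0x19+4] := {0x34,0x2a,0x2b,0xff}
#2 dst[0x08+2] := {0x35,0x14}
#3 dst[0x06+3] := {0x34,0x68,0xb7}
#4 dst[0x15+3] := {0x34,0x68,0xb7}
query mem[0x06]=0x34, mem[0x10]=0x68, mem[0x16]=0x68, mem[0x19]=0x34, mem[0x1c]=0xff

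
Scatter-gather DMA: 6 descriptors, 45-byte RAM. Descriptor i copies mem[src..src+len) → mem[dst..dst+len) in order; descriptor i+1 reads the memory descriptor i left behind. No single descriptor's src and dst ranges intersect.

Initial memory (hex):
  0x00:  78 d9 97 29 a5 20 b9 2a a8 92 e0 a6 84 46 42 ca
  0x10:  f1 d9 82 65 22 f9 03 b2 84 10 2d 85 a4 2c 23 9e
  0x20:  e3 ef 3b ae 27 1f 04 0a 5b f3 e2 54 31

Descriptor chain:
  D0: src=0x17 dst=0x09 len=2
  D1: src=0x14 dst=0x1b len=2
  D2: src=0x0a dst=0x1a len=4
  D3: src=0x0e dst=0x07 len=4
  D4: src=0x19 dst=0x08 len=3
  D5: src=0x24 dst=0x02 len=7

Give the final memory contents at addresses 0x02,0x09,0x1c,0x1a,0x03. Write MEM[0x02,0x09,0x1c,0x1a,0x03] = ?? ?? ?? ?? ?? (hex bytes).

[0] 0x17->0x09 len=2 : b2 84
[1] 0x14->0x1b len=2 : 22 f9
[2] 0x0a->0x1a len=4 : 84 a6 84 46
[3] 0x0e->0x07 len=4 : 42 ca f1 d9
[4] 0x19->0x08 len=3 : 10 84 a6
[5] 0x24->0x02 len=7 : 27 1f 04 0a 5b f3 e2
query mem[0x02]=0x27, mem[0x09]=0x84, mem[0x1c]=0x84, mem[0x1a]=0x84, mem[0x03]=0x1f

MEM[0x02,0x09,0x1c,0x1a,0x03] = 27 84 84 84 1f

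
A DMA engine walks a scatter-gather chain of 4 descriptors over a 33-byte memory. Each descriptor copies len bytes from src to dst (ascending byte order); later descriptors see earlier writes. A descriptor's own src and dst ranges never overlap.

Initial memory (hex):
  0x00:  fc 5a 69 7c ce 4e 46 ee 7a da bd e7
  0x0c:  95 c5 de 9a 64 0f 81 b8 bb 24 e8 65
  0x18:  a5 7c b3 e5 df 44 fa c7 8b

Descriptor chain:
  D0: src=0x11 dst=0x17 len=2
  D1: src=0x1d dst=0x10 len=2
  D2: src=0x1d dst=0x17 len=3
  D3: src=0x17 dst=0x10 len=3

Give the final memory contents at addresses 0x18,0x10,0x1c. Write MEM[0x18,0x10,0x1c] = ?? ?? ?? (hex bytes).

MEM[0x18,0x10,0x1c] = fa 44 df

#0 dst[0x17+2] := {0x0f,0x81}
#1 dst[0x10+2] := {0x44,0xfa}
#2 dst[0x17+3] := {0x44,0xfa,0xc7}
#3 dst[0x10+3] := {0x44,0xfa,0xc7}
query mem[0x18]=0xfa, mem[0x10]=0x44, mem[0x1c]=0xdf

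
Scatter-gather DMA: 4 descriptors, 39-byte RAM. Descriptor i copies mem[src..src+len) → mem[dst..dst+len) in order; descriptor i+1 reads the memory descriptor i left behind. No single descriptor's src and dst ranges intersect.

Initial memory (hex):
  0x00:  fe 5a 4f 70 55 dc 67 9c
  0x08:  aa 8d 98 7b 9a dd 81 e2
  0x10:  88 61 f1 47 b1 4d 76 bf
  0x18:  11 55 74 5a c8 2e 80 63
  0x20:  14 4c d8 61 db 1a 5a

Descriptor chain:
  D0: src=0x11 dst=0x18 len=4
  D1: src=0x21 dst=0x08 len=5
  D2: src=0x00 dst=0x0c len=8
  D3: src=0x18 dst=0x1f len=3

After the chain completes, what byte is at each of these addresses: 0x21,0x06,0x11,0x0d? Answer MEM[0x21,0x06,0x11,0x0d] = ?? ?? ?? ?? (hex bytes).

MEM[0x21,0x06,0x11,0x0d] = 47 67 dc 5a

D0: mem[0x18..0x1b] <- [61 f1 47 b1]
D1: mem[0x08..0x0c] <- [4c d8 61 db 1a]
D2: mem[0x0c..0x13] <- [fe 5a 4f 70 55 dc 67 9c]
D3: mem[0x1f..0x21] <- [61 f1 47]
query mem[0x21]=0x47, mem[0x06]=0x67, mem[0x11]=0xdc, mem[0x0d]=0x5a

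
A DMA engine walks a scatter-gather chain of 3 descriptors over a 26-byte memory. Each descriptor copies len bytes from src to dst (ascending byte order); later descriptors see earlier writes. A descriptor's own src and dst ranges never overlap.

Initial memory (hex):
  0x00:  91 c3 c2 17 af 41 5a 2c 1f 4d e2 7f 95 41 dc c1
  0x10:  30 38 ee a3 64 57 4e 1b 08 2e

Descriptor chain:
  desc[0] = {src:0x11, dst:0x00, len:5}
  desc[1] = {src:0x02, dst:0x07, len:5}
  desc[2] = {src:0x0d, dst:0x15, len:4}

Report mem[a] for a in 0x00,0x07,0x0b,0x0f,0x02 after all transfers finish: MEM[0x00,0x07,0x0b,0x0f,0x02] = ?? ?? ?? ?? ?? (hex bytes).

D0: mem[0x00..0x04] <- [38 ee a3 64 57]
D1: mem[0x07..0x0b] <- [a3 64 57 41 5a]
D2: mem[0x15..0x18] <- [41 dc c1 30]
query mem[0x00]=0x38, mem[0x07]=0xa3, mem[0x0b]=0x5a, mem[0x0f]=0xc1, mem[0x02]=0xa3

MEM[0x00,0x07,0x0b,0x0f,0x02] = 38 a3 5a c1 a3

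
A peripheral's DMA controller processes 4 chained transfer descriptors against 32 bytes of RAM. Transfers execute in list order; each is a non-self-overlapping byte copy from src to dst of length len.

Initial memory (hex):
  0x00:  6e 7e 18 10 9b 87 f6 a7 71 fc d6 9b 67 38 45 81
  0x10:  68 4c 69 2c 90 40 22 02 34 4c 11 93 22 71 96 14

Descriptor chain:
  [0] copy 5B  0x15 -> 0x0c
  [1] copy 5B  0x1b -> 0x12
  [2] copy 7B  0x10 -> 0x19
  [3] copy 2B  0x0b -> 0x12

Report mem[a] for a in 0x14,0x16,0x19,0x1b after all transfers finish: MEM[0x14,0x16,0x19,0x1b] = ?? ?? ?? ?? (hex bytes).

[0] 0x15->0x0c len=5 : 40 22 02 34 4c
[1] 0x1b->0x12 len=5 : 93 22 71 96 14
[2] 0x10->0x19 len=7 : 4c 4c 93 22 71 96 14
[3] 0x0b->0x12 len=2 : 9b 40
query mem[0x14]=0x71, mem[0x16]=0x14, mem[0x19]=0x4c, mem[0x1b]=0x93

MEM[0x14,0x16,0x19,0x1b] = 71 14 4c 93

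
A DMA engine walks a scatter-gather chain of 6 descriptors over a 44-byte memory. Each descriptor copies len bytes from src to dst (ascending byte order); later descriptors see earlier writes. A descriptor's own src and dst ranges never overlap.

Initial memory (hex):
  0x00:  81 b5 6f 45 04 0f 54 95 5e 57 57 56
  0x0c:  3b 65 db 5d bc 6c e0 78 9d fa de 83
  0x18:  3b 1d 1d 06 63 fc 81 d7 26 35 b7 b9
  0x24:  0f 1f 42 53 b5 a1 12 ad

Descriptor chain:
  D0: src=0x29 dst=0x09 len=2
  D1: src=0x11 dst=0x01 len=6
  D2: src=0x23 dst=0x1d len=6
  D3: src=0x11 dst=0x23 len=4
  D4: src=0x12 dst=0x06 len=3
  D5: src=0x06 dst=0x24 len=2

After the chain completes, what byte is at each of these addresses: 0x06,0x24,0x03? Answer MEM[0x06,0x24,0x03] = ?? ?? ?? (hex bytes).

MEM[0x06,0x24,0x03] = e0 e0 78

  after D0: wrote 2B at 0x09 = a112
  after D1: wrote 6B at 0x01 = 6ce0789dfade
  after D2: wrote 6B at 0x1d = b90f1f4253b5
  after D3: wrote 4B at 0x23 = 6ce0789d
  after D4: wrote 3B at 0x06 = e0789d
  after D5: wrote 2B at 0x24 = e078
query mem[0x06]=0xe0, mem[0x24]=0xe0, mem[0x03]=0x78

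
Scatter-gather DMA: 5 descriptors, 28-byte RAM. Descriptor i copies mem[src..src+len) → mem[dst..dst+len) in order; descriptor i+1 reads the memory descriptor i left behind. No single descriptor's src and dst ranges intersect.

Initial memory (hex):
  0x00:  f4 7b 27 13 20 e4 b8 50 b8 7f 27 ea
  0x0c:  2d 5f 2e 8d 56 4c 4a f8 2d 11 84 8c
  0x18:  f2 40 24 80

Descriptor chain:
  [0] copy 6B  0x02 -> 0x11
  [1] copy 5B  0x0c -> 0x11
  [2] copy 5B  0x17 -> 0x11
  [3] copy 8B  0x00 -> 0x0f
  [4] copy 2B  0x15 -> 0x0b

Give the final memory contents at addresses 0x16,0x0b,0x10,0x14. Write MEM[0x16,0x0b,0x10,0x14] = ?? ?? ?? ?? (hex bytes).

MEM[0x16,0x0b,0x10,0x14] = 50 b8 7b e4

#0 dst[0x11+6] := {0x27,0x13,0x20,0xe4,0xb8,0x50}
#1 dst[0x11+5] := {0x2d,0x5f,0x2e,0x8d,0x56}
#2 dst[0x11+5] := {0x8c,0xf2,0x40,0x24,0x80}
#3 dst[0x0f+8] := {0xf4,0x7b,0x27,0x13,0x20,0xe4,0xb8,0x50}
#4 dst[0x0b+2] := {0xb8,0x50}
query mem[0x16]=0x50, mem[0x0b]=0xb8, mem[0x10]=0x7b, mem[0x14]=0xe4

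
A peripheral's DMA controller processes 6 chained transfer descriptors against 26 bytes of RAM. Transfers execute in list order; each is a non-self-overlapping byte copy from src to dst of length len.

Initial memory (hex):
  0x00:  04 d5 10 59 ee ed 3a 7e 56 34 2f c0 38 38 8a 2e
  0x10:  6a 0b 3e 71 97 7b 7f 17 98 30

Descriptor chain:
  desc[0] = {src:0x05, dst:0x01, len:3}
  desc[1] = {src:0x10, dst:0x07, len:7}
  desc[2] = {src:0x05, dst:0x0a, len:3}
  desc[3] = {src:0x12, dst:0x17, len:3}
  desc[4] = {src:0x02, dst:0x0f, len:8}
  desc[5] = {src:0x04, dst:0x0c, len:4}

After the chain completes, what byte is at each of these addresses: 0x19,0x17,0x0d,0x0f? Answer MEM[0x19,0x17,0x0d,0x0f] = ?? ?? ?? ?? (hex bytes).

  after D0: wrote 3B at 0x01 = ed3a7e
  after D1: wrote 7B at 0x07 = 6a0b3e71977b7f
  after D2: wrote 3B at 0x0a = ed3a6a
  after D3: wrote 3B at 0x17 = 3e7197
  after D4: wrote 8B at 0x0f = 3a7eeeed3a6a0b3e
  after D5: wrote 4B at 0x0c = eeed3a6a
query mem[0x19]=0x97, mem[0x17]=0x3e, mem[0x0d]=0xed, mem[0x0f]=0x6a

MEM[0x19,0x17,0x0d,0x0f] = 97 3e ed 6a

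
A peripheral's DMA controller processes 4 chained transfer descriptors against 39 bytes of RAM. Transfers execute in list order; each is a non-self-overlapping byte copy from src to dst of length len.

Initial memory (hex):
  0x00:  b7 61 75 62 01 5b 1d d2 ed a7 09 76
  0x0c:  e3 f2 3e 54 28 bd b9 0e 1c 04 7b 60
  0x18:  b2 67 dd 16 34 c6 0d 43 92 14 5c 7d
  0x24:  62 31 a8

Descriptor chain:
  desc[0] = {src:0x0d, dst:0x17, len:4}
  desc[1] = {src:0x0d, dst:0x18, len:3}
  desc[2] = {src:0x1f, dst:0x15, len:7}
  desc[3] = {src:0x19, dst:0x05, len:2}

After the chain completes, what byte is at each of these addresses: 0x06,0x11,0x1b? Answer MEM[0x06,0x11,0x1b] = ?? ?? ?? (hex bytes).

MEM[0x06,0x11,0x1b] = 62 bd 31

D0: mem[0x17..0x1a] <- [f2 3e 54 28]
D1: mem[0x18..0x1a] <- [f2 3e 54]
D2: mem[0x15..0x1b] <- [43 92 14 5c 7d 62 31]
D3: mem[0x05..0x06] <- [7d 62]
query mem[0x06]=0x62, mem[0x11]=0xbd, mem[0x1b]=0x31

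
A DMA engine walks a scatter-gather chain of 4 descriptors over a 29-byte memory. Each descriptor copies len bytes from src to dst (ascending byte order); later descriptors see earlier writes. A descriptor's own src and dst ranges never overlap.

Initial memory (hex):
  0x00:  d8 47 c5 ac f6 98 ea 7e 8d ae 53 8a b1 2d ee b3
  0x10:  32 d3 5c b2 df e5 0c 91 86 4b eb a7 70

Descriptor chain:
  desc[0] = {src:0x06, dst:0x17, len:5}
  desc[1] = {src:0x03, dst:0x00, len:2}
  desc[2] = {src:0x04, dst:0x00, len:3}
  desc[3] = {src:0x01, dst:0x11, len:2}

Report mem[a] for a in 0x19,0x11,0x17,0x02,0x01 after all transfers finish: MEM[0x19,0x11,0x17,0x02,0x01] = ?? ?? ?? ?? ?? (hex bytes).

MEM[0x19,0x11,0x17,0x02,0x01] = 8d 98 ea ea 98

#0 dst[0x17+5] := {0xea,0x7e,0x8d,0xae,0x53}
#1 dst[0x00+2] := {0xac,0xf6}
#2 dst[0x00+3] := {0xf6,0x98,0xea}
#3 dst[0x11+2] := {0x98,0xea}
query mem[0x19]=0x8d, mem[0x11]=0x98, mem[0x17]=0xea, mem[0x02]=0xea, mem[0x01]=0x98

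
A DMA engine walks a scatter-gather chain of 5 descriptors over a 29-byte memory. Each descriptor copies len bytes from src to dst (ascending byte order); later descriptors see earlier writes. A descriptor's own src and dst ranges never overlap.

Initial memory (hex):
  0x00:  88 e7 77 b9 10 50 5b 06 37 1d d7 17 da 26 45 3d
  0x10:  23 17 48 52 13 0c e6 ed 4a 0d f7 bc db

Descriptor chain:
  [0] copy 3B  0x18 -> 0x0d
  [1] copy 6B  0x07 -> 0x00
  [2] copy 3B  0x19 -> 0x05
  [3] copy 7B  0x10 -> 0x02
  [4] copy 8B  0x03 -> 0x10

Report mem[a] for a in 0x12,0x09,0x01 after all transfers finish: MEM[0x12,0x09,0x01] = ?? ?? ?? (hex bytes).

D0: mem[0x0d..0x0f] <- [4a 0d f7]
D1: mem[0x00..0x05] <- [06 37 1d d7 17 da]
D2: mem[0x05..0x07] <- [0d f7 bc]
D3: mem[0x02..0x08] <- [23 17 48 52 13 0c e6]
D4: mem[0x10..0x17] <- [17 48 52 13 0c e6 1d d7]
query mem[0x12]=0x52, mem[0x09]=0x1d, mem[0x01]=0x37

MEM[0x12,0x09,0x01] = 52 1d 37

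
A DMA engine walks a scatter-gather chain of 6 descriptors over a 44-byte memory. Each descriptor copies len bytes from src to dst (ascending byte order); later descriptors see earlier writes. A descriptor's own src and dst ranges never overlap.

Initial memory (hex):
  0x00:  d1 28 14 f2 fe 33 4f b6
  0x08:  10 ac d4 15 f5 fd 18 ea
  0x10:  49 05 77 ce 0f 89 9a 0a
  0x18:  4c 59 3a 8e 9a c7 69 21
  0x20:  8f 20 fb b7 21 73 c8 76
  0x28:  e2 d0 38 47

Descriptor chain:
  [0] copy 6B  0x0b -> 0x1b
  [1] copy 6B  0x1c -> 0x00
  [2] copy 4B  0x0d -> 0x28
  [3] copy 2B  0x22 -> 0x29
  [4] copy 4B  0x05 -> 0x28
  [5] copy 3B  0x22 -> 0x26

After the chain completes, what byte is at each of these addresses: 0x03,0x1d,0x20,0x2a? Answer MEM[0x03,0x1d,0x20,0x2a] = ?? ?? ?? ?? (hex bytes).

[0] 0x0b->0x1b len=6 : 15 f5 fd 18 ea 49
[1] 0x1c->0x00 len=6 : f5 fd 18 ea 49 20
[2] 0x0d->0x28 len=4 : fd 18 ea 49
[3] 0x22->0x29 len=2 : fb b7
[4] 0x05->0x28 len=4 : 20 4f b6 10
[5] 0x22->0x26 len=3 : fb b7 21
query mem[0x03]=0xea, mem[0x1d]=0xfd, mem[0x20]=0x49, mem[0x2a]=0xb6

MEM[0x03,0x1d,0x20,0x2a] = ea fd 49 b6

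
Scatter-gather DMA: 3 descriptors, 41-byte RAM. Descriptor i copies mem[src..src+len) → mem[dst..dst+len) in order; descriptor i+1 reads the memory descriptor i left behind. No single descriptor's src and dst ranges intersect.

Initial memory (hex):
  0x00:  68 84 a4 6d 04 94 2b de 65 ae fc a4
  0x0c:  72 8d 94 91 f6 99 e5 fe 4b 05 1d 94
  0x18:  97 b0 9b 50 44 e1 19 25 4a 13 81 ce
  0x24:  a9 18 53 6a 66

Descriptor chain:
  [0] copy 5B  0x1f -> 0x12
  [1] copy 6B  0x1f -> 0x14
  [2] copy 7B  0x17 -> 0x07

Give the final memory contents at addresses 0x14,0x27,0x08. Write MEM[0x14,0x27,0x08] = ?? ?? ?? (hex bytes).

MEM[0x14,0x27,0x08] = 25 6a ce

[0] 0x1f->0x12 len=5 : 25 4a 13 81 ce
[1] 0x1f->0x14 len=6 : 25 4a 13 81 ce a9
[2] 0x17->0x07 len=7 : 81 ce a9 9b 50 44 e1
query mem[0x14]=0x25, mem[0x27]=0x6a, mem[0x08]=0xce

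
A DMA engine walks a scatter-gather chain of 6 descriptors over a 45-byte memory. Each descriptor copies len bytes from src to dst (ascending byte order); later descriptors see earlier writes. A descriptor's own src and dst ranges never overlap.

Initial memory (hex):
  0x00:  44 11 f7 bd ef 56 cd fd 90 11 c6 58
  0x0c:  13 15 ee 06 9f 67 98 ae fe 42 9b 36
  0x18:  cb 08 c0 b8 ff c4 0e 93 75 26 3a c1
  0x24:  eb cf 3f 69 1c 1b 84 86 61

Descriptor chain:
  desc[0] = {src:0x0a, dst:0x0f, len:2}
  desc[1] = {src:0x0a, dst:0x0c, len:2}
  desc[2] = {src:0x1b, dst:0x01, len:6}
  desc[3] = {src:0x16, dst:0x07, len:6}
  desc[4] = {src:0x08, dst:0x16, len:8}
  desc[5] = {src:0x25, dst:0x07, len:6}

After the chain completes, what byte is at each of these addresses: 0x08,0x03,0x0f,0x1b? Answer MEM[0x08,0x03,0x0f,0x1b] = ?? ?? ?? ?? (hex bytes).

MEM[0x08,0x03,0x0f,0x1b] = 3f c4 c6 58

D0: mem[0x0f..0x10] <- [c6 58]
D1: mem[0x0c..0x0d] <- [c6 58]
D2: mem[0x01..0x06] <- [b8 ff c4 0e 93 75]
D3: mem[0x07..0x0c] <- [9b 36 cb 08 c0 b8]
D4: mem[0x16..0x1d] <- [36 cb 08 c0 b8 58 ee c6]
D5: mem[0x07..0x0c] <- [cf 3f 69 1c 1b 84]
query mem[0x08]=0x3f, mem[0x03]=0xc4, mem[0x0f]=0xc6, mem[0x1b]=0x58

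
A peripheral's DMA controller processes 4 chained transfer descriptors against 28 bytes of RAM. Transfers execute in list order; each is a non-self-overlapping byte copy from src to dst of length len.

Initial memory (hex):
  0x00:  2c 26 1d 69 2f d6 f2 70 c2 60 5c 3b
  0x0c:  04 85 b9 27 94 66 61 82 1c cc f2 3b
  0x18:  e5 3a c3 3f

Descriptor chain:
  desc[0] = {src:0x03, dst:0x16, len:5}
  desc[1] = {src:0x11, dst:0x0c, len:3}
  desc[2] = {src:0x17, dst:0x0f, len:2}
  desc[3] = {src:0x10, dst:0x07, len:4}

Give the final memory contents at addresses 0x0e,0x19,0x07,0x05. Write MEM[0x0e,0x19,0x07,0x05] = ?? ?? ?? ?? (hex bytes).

MEM[0x0e,0x19,0x07,0x05] = 82 f2 d6 d6

  after D0: wrote 5B at 0x16 = 692fd6f270
  after D1: wrote 3B at 0x0c = 666182
  after D2: wrote 2B at 0x0f = 2fd6
  after D3: wrote 4B at 0x07 = d6666182
query mem[0x0e]=0x82, mem[0x19]=0xf2, mem[0x07]=0xd6, mem[0x05]=0xd6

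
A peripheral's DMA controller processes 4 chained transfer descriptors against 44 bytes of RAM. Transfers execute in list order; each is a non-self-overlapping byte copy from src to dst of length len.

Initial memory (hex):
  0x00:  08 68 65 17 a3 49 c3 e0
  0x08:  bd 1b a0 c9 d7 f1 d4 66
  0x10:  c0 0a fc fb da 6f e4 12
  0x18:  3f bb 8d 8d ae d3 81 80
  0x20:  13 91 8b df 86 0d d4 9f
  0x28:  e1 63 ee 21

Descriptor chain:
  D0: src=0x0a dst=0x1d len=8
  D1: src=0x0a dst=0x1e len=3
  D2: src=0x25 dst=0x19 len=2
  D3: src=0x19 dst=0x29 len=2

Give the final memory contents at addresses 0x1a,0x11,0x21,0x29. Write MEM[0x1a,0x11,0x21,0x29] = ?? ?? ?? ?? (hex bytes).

MEM[0x1a,0x11,0x21,0x29] = d4 0a d4 0d

#0 dst[0x1d+8] := {0xa0,0xc9,0xd7,0xf1,0xd4,0x66,0xc0,0x0a}
#1 dst[0x1e+3] := {0xa0,0xc9,0xd7}
#2 dst[0x19+2] := {0x0d,0xd4}
#3 dst[0x29+2] := {0x0d,0xd4}
query mem[0x1a]=0xd4, mem[0x11]=0x0a, mem[0x21]=0xd4, mem[0x29]=0x0d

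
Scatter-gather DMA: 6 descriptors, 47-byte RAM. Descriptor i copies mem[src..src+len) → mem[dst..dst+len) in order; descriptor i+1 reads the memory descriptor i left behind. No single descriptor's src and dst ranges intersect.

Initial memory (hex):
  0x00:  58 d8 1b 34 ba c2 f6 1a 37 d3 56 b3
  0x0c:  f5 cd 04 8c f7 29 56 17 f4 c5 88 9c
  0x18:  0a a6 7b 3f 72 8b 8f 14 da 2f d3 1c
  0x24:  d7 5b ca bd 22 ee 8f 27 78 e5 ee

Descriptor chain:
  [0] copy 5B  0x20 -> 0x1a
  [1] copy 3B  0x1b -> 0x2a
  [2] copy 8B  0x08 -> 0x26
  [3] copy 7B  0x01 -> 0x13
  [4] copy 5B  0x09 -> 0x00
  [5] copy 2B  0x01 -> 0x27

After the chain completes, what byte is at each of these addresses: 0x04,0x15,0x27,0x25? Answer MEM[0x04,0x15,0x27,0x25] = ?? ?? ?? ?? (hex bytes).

D0: mem[0x1a..0x1e] <- [da 2f d3 1c d7]
D1: mem[0x2a..0x2c] <- [2f d3 1c]
D2: mem[0x26..0x2d] <- [37 d3 56 b3 f5 cd 04 8c]
D3: mem[0x13..0x19] <- [d8 1b 34 ba c2 f6 1a]
D4: mem[0x00..0x04] <- [d3 56 b3 f5 cd]
D5: mem[0x27..0x28] <- [56 b3]
query mem[0x04]=0xcd, mem[0x15]=0x34, mem[0x27]=0x56, mem[0x25]=0x5b

MEM[0x04,0x15,0x27,0x25] = cd 34 56 5b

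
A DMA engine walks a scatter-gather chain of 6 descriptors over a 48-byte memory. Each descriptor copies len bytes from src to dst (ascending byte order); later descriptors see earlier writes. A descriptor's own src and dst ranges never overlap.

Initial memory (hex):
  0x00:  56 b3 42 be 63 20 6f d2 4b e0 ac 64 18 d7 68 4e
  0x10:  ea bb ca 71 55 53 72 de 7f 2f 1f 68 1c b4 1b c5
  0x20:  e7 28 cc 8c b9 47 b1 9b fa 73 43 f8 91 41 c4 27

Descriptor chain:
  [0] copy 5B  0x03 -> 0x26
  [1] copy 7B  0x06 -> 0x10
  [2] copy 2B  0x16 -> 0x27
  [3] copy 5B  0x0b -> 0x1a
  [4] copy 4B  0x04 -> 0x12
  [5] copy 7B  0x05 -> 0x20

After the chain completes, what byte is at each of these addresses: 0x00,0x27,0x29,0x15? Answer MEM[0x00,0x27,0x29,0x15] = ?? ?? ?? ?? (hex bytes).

D0: mem[0x26..0x2a] <- [be 63 20 6f d2]
D1: mem[0x10..0x16] <- [6f d2 4b e0 ac 64 18]
D2: mem[0x27..0x28] <- [18 de]
D3: mem[0x1a..0x1e] <- [64 18 d7 68 4e]
D4: mem[0x12..0x15] <- [63 20 6f d2]
D5: mem[0x20..0x26] <- [20 6f d2 4b e0 ac 64]
query mem[0x00]=0x56, mem[0x27]=0x18, mem[0x29]=0x6f, mem[0x15]=0xd2

MEM[0x00,0x27,0x29,0x15] = 56 18 6f d2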